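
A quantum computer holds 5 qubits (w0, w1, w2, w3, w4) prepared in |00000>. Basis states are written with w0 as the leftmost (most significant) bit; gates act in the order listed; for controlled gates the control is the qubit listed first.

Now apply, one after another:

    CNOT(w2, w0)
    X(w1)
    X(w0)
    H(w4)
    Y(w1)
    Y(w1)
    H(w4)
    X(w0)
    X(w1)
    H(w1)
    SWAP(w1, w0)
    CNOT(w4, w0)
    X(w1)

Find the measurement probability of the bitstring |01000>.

A full measurement returns |01000> with probability 1/2. Key observation: gates 2-9 undo each other exactly, leaving only the rest of the circuit to track.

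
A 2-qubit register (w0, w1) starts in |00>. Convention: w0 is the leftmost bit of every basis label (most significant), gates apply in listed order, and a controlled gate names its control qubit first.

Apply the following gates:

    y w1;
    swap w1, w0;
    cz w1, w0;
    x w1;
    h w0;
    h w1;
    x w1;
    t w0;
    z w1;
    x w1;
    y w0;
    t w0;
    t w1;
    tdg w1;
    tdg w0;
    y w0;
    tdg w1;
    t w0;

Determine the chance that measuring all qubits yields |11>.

The probability of measuring |11> is 1/4.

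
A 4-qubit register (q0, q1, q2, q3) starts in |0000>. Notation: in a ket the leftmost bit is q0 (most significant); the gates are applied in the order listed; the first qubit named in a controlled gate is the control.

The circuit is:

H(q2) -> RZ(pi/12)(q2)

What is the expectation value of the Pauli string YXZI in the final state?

The observable YXZI averages to 0.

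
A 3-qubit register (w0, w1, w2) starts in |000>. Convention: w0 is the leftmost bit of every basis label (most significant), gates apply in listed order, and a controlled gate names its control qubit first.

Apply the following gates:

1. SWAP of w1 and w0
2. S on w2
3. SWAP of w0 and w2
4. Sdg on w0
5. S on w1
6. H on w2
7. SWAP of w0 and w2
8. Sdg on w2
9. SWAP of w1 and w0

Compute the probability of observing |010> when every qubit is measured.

The probability of measuring |010> is 1/2.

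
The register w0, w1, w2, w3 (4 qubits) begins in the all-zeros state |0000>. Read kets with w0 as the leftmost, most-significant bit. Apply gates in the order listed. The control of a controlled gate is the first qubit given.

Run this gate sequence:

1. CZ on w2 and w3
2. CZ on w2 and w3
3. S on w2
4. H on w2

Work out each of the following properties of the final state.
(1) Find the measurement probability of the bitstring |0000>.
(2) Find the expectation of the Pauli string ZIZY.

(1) A full measurement returns |0000> with probability 1/2.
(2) The observable ZIZY averages to 0.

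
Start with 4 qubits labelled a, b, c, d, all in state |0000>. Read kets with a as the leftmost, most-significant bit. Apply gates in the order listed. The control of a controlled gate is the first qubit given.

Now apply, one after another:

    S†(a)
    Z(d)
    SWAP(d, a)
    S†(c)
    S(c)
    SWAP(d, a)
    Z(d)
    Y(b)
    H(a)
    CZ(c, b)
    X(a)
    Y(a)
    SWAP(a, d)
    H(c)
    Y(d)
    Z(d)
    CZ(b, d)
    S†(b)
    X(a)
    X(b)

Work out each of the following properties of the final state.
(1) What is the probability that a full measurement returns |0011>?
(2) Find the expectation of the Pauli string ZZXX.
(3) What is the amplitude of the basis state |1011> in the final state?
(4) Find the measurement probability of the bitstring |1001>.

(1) A full measurement returns |0011> with probability 0. Key observation: steps 2-7 multiply out to the identity, so the circuit reduces to the remaining gates.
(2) The expectation value of ZZXX is -1.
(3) |1011> carries amplitude 1/2 in the final state.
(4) The probability of measuring |1001> is 1/4.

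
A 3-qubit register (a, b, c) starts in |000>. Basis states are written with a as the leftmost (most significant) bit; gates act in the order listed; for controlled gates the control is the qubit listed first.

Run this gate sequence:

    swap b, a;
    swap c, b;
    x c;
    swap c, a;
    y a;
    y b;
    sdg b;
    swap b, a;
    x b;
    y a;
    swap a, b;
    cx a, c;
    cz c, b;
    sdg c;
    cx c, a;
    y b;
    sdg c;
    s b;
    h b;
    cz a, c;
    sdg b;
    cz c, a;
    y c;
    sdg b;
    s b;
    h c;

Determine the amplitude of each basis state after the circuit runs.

The final amplitudes are I/2 on |000>, I/2 on |001>, -1/2 on |010>, -1/2 on |011>, 0 on |100>, 0 on |101>, 0 on |110>, 0 on |111>.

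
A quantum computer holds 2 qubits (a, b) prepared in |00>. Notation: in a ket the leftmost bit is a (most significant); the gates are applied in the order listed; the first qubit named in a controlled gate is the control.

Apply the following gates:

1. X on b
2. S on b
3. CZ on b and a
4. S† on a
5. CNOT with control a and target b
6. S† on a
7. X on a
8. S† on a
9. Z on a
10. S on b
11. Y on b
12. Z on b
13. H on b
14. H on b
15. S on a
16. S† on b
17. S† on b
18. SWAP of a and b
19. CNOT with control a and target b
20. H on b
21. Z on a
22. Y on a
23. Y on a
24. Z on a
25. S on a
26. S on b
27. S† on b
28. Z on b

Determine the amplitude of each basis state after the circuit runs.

After the circuit, the state carries amplitude -sqrt(2)*I/2 on |00>, -sqrt(2)*I/2 on |01>, 0 on |10>, 0 on |11>. Key observation: gates 21-24 undo each other exactly, leaving only the rest of the circuit to track.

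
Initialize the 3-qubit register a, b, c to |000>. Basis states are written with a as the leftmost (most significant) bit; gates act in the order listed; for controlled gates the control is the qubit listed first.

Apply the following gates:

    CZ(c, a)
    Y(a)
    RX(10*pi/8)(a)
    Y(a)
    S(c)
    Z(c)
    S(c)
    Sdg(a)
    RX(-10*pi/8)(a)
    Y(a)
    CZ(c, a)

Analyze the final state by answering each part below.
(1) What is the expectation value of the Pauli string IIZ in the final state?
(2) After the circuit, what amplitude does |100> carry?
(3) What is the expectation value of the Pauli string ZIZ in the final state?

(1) In the final state, IIZ has expectation 1.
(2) |100> carries amplitude -(1 - I)*(2 + sqrt(2)*I)/4 in the final state.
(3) The expectation value of ZIZ is -1/2.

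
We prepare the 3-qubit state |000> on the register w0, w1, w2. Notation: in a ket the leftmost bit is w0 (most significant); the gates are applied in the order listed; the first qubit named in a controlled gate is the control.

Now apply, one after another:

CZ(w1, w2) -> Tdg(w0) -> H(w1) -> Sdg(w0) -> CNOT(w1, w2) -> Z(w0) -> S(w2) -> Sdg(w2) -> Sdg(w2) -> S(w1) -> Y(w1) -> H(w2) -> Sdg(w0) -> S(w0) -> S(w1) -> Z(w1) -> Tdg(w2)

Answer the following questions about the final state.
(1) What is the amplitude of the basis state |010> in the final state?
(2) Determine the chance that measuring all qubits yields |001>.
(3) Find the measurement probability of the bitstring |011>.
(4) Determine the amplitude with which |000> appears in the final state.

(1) The final state's coefficient on |010> equals 1/2.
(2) A full measurement returns |001> with probability 1/4.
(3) A full measurement returns |011> with probability 1/4.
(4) |000> carries amplitude -I/2 in the final state.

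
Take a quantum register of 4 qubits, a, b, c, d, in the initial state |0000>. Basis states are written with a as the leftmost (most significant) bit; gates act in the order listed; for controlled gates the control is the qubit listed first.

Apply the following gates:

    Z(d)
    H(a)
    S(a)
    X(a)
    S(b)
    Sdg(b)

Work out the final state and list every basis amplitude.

After the circuit, the state carries amplitude sqrt(2)*I/2 on |0000>, sqrt(2)/2 on |1000>, and 0 on every other basis state. Key observation: steps 5-6 multiply out to the identity, so the circuit reduces to the remaining gates.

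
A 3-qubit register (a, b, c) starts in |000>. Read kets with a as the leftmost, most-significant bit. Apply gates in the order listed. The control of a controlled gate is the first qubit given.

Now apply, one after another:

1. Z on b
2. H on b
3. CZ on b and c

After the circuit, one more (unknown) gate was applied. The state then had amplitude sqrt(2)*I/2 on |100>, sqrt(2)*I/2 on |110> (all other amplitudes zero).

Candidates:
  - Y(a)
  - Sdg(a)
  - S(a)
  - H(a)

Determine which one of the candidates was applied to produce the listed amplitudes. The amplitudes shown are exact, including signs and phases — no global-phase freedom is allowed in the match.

It was Y(a) that produced the state shown.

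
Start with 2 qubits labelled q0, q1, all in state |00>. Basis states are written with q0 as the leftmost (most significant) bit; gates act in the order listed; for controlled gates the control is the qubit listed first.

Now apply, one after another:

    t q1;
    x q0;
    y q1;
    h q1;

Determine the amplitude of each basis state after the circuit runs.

The resulting statevector has amplitude 0 on |00>, 0 on |01>, sqrt(2)*I/2 on |10>, -sqrt(2)*I/2 on |11>.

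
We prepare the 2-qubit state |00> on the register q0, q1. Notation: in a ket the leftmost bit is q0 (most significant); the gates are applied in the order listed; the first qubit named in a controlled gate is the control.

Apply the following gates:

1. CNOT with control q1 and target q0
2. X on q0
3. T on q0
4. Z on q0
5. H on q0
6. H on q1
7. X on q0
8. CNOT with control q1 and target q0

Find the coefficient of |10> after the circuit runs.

|10> carries amplitude -exp(I*pi/4)/2 in the final state.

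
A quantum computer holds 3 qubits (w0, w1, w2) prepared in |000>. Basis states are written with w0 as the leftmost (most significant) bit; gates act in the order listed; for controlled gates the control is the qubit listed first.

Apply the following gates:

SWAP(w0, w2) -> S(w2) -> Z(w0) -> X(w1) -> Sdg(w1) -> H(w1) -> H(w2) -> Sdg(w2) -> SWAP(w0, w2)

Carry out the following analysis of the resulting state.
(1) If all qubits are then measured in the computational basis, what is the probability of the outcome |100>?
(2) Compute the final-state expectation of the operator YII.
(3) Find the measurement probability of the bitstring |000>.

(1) The probability of measuring |100> is 1/4.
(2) In the final state, YII has expectation -1.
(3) The probability of measuring |000> is 1/4.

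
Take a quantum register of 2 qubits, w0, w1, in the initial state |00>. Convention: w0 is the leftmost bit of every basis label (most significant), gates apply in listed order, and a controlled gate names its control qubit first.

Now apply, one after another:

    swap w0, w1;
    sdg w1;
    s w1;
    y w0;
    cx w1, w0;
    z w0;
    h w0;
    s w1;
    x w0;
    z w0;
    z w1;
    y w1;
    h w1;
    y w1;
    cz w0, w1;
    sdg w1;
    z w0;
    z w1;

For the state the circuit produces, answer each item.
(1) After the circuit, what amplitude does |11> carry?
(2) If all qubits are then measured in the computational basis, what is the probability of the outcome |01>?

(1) The amplitude on |11> is 1/2.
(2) The probability of measuring |01> is 1/4.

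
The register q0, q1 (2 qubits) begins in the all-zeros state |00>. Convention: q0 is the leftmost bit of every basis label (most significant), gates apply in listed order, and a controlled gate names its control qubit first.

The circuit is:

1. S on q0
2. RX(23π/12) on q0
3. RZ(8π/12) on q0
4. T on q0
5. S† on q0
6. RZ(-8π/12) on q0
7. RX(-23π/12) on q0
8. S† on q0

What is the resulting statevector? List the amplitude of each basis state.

After the circuit, the state carries amplitude sqrt(2)/8 + sqrt(6)/8 + 1/2 - exp(3*I*pi/4)/2 + sqrt(2)*exp(3*I*pi/4)/8 + sqrt(6)*exp(3*I*pi/4)/8 on |00>, 0 on |01>, -sqrt(6)/8 + sqrt(2)/8 - sqrt(6)*exp(3*I*pi/4)/8 + sqrt(2)*exp(3*I*pi/4)/8 on |10>, 0 on |11>.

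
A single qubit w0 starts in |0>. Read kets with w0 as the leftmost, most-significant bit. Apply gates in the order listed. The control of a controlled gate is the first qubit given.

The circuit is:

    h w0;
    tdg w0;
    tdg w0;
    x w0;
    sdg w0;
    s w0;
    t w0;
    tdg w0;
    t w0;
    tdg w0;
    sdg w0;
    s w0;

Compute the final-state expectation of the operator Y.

The expectation value of Y is 1. Key observation: gates 5-12 undo each other exactly, leaving only the rest of the circuit to track.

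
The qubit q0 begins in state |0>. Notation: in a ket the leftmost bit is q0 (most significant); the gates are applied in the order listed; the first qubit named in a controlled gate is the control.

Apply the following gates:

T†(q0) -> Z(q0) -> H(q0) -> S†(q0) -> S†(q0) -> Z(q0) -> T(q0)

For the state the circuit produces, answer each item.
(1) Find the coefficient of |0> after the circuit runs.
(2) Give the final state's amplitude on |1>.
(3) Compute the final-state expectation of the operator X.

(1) The amplitude on |0> is sqrt(2)/2.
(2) The final state's coefficient on |1> equals sqrt(2)*exp(I*pi/4)/2.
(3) In the final state, X has expectation sqrt(2)/2.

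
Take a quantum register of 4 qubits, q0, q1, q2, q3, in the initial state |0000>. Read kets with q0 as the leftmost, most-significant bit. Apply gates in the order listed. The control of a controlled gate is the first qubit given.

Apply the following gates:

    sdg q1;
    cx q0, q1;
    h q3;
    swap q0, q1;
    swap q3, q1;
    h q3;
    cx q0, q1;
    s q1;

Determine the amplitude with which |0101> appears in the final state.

The final state's coefficient on |0101> equals I/2.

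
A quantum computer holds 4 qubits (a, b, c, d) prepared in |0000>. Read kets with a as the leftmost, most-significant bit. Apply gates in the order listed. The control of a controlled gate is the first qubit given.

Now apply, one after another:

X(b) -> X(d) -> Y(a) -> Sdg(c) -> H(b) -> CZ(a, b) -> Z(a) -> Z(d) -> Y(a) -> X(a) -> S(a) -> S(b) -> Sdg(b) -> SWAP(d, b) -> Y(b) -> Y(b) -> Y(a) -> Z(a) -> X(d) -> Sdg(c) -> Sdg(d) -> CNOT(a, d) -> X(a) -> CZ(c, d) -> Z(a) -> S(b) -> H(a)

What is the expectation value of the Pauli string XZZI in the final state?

The observable XZZI averages to 1. Key observation: steps 12-13 multiply out to the identity, so the circuit reduces to the remaining gates.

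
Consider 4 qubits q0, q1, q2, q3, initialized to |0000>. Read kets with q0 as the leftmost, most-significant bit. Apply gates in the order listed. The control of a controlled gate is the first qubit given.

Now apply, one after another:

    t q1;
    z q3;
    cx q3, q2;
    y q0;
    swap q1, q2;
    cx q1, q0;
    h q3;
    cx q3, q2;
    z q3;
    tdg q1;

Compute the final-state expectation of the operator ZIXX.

The expectation value of ZIXX is 1.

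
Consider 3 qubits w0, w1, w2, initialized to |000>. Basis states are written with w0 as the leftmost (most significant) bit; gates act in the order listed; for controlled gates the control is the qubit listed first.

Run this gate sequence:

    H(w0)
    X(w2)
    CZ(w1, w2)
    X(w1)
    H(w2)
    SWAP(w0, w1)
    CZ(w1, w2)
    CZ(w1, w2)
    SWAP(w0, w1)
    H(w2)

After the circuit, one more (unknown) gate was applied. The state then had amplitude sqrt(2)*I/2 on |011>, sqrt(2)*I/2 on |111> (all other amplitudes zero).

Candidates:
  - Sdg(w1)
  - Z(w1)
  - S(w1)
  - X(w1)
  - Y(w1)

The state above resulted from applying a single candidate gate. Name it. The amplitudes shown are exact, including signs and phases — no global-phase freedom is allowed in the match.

The unique candidate consistent with the amplitudes is S(w1). Key observation: the block from step 5 through step 10 cancels to the identity and can be dropped.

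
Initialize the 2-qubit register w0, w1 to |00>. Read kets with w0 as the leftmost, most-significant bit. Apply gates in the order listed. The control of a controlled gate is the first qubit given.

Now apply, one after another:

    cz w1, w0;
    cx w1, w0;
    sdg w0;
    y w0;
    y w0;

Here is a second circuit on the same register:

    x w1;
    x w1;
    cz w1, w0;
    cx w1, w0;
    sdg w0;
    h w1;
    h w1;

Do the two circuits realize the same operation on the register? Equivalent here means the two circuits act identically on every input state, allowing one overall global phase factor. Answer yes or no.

Yes, they are equivalent — the unitaries differ by at most a global phase.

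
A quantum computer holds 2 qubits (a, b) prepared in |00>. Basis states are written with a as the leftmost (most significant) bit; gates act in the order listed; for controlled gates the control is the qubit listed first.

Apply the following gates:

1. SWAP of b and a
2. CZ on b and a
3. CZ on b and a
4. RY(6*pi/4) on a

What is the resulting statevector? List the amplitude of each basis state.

The final amplitudes are -sqrt(2)/2 on |00>, 0 on |01>, sqrt(2)/2 on |10>, 0 on |11>. Key observation: steps 2-3 multiply out to the identity, so the circuit reduces to the remaining gates.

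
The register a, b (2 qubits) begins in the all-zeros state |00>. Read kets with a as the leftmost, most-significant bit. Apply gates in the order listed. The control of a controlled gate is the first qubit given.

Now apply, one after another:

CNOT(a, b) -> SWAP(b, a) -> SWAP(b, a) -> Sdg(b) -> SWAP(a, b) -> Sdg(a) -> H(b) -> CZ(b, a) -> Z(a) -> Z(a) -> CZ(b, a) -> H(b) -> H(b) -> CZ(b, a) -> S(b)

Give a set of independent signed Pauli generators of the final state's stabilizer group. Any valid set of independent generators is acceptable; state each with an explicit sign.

One valid set of independent stabilizer generators is +IY, +ZI (any independent generating set of the same group is equally correct). Key observation: gates 7-12 undo each other exactly, leaving only the rest of the circuit to track.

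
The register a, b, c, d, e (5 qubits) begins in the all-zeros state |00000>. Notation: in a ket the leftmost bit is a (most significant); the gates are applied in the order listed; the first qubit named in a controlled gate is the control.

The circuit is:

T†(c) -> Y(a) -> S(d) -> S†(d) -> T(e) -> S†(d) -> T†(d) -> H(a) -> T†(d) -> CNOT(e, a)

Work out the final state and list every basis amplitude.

The resulting statevector has amplitude sqrt(2)*I/2 on |00000>, -sqrt(2)*I/2 on |10000>, and 0 on every other basis state.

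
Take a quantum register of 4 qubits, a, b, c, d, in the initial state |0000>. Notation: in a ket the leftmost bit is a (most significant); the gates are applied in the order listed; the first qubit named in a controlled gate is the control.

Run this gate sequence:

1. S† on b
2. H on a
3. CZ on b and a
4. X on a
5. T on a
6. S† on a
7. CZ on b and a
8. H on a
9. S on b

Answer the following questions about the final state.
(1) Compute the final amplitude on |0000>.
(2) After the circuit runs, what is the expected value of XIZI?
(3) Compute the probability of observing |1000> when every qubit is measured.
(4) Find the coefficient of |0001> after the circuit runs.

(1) |0000> carries amplitude 1/2 - exp(3*I*pi/4)/2 in the final state.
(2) In the final state, XIZI has expectation 0.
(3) A full measurement returns |1000> with probability 1/2 - sqrt(2)/4.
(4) The final state's coefficient on |0001> equals 0.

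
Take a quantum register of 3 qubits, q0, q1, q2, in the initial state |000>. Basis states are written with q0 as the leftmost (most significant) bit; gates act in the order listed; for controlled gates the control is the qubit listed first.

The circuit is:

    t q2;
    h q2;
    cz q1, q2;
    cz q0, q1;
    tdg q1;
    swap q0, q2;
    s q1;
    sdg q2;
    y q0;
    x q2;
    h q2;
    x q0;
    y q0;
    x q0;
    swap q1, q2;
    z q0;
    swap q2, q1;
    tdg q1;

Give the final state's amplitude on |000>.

The amplitude on |000> is -1/2.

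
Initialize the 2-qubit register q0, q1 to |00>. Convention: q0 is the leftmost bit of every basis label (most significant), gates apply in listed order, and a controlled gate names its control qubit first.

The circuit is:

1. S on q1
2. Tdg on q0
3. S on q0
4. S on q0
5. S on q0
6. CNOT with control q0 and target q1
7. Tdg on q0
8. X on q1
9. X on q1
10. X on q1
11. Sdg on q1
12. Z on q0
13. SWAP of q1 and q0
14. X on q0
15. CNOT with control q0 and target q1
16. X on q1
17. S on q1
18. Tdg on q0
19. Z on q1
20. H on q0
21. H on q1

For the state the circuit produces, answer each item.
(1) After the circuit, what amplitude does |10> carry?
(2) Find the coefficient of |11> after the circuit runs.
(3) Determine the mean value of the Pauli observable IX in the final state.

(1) |10> carries amplitude -1/2 in the final state.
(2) The amplitude on |11> is 1/2.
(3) The observable IX averages to -1.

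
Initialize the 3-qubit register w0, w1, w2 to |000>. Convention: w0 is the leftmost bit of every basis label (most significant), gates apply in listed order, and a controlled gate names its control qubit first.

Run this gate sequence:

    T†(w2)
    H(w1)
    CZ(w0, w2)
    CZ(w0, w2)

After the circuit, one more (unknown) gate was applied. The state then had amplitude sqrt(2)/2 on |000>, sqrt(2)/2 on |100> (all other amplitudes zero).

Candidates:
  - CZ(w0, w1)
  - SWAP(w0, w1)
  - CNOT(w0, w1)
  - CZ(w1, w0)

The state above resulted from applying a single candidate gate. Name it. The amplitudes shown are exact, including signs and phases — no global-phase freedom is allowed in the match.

The unique candidate consistent with the amplitudes is SWAP(w0, w1). Key observation: gates 3-4 undo each other exactly, leaving only the rest of the circuit to track.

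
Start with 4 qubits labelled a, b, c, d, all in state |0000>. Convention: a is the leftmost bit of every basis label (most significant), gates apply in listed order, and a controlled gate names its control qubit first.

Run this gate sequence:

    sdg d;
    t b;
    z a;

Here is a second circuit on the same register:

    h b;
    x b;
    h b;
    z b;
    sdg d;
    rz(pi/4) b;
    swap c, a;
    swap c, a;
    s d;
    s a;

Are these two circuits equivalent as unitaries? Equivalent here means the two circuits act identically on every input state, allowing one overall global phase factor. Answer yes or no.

No — the two circuits implement different unitaries, even allowing a global phase.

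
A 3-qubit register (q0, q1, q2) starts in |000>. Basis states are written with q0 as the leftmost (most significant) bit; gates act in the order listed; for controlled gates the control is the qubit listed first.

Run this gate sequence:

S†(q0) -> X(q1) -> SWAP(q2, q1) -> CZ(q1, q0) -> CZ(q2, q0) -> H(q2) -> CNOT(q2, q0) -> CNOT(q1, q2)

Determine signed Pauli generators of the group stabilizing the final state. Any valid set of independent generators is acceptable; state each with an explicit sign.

The stabilizer group can be generated by -XIX, +ZIZ, +IZI, among other valid generating sets.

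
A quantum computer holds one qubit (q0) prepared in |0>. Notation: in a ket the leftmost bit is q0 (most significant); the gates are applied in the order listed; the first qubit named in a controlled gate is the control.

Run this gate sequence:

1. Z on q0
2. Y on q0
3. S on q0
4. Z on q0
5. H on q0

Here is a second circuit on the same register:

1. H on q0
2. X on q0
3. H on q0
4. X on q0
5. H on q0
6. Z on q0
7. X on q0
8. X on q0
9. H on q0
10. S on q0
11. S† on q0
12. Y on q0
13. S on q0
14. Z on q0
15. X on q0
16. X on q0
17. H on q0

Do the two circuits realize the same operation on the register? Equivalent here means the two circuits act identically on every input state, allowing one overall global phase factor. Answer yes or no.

Yes — the two circuits implement the same unitary up to a global phase.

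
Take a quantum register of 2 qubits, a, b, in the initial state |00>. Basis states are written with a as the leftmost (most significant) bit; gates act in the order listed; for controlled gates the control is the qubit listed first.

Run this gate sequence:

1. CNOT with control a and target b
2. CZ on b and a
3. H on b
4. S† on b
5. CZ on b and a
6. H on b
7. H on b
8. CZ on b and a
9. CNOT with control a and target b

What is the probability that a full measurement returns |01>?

A full measurement returns |01> with probability 1/2.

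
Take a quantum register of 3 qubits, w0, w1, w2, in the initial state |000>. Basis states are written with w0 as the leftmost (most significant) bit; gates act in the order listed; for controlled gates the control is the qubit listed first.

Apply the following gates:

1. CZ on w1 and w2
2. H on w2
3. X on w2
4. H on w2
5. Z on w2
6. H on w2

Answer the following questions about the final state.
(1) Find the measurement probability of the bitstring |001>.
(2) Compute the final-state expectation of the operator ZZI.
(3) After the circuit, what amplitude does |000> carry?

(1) The probability of measuring |001> is 1/2. Key observation: steps 2-5 multiply out to the identity, so the circuit reduces to the remaining gates.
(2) The expectation value of ZZI is 1.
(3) The final state's coefficient on |000> equals sqrt(2)/2.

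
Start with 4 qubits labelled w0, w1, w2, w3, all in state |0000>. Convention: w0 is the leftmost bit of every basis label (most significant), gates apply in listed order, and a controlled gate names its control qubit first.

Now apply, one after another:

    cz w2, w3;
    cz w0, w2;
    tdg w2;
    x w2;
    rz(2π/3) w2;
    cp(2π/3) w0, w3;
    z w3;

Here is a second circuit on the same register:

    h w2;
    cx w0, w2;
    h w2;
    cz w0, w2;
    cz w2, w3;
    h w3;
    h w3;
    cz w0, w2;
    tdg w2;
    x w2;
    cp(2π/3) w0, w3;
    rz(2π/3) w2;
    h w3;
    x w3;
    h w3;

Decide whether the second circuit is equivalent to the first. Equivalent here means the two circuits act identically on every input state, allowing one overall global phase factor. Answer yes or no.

Yes, they are equivalent — the unitaries differ by at most a global phase.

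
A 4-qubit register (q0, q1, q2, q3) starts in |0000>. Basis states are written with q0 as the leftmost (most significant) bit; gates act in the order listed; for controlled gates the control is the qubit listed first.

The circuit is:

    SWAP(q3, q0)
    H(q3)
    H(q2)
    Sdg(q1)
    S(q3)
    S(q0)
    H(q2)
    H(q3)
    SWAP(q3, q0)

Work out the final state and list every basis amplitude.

After the circuit, the state carries amplitude 1/2 + I/2 on |0000>, 1/2 - I/2 on |1000>, and 0 on every other basis state.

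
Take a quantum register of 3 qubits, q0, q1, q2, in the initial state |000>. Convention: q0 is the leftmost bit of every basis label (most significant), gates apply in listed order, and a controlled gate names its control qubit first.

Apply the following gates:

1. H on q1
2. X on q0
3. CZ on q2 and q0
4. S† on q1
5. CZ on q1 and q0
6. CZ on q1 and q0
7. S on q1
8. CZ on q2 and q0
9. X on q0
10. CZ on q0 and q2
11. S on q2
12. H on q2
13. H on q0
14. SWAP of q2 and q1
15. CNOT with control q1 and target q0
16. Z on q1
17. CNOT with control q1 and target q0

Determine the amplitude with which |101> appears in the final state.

|101> carries amplitude sqrt(2)/4 in the final state.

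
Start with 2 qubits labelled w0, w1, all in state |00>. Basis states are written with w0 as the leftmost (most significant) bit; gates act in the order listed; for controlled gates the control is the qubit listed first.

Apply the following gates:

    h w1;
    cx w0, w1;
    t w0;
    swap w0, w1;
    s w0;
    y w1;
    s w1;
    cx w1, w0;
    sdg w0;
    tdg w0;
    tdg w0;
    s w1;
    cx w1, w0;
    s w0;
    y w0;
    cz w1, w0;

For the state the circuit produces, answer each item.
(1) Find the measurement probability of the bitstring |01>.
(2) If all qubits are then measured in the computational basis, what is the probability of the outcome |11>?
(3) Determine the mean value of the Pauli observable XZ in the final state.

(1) Outcome |01> occurs with probability 1/2.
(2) Outcome |11> occurs with probability 1/2.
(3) The expectation value of XZ is -1.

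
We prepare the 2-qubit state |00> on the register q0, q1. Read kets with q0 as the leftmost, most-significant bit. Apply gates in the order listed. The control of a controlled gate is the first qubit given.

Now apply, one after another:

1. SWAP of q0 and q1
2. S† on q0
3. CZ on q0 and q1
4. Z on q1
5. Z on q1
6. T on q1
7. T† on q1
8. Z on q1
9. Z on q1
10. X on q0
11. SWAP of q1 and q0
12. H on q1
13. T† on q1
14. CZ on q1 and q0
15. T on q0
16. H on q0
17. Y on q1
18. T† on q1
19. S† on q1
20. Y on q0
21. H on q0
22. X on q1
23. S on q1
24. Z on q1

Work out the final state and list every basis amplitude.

The resulting statevector has amplitude 0 on |00>, 0 on |01>, -sqrt(2)*exp(I*pi/4)/2 on |10>, -sqrt(2)*exp(I*pi/4)/2 on |11>.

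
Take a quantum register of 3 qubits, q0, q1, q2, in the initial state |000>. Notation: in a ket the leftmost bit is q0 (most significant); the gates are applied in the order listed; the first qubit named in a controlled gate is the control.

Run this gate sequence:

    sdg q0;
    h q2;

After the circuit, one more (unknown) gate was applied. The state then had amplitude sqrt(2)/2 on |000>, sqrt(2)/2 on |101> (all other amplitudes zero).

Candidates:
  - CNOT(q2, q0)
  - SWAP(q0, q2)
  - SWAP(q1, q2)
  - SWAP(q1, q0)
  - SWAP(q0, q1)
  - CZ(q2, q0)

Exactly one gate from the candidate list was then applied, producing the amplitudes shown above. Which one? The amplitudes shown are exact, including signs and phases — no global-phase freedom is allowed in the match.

The unique candidate consistent with the amplitudes is CNOT(q2, q0).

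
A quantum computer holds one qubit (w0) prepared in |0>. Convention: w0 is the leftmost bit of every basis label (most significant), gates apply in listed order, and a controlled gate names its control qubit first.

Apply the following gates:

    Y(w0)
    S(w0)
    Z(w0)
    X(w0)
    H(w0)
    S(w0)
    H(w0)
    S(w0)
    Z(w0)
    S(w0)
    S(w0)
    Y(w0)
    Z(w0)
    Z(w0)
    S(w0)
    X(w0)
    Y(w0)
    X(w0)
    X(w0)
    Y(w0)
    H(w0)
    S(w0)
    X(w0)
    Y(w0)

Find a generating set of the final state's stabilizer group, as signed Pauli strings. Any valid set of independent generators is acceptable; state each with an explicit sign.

One valid set of independent stabilizer generators is -X (any independent generating set of the same group is equally correct).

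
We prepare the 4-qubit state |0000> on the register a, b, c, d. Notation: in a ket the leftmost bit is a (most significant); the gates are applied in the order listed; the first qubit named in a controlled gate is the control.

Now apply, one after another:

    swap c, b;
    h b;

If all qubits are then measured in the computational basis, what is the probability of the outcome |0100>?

Outcome |0100> occurs with probability 1/2.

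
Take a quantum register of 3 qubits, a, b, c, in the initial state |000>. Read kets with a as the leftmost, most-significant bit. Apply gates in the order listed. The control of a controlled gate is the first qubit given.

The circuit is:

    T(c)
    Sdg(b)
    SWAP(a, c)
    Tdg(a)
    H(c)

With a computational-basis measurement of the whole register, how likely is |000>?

Outcome |000> occurs with probability 1/2.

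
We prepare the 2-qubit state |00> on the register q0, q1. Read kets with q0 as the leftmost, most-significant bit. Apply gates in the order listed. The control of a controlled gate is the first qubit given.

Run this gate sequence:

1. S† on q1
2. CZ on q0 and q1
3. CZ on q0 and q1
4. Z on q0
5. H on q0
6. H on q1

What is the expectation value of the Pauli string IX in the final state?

The observable IX averages to 1. Key observation: the block from step 2 through step 3 cancels to the identity and can be dropped.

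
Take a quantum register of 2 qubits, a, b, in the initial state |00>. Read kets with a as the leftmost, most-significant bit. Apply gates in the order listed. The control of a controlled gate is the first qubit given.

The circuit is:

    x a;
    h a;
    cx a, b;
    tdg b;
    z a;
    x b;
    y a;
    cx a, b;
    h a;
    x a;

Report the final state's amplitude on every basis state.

After the circuit, the state carries amplitude -I/2 - exp(I*pi/4)/2 on |00>, 0 on |01>, -exp(I*pi/4)/2 + I/2 on |10>, 0 on |11>.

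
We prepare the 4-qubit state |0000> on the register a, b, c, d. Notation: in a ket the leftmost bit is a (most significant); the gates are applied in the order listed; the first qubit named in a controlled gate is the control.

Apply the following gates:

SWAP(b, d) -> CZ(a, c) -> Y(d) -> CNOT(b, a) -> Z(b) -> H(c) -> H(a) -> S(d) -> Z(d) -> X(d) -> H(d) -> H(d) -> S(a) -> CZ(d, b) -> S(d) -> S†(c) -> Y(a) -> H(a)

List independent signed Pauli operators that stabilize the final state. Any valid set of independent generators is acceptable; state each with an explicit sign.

One valid set of independent stabilizer generators is -YIII, -IIYI, +IZII, +IIIZ (any independent generating set of the same group is equally correct).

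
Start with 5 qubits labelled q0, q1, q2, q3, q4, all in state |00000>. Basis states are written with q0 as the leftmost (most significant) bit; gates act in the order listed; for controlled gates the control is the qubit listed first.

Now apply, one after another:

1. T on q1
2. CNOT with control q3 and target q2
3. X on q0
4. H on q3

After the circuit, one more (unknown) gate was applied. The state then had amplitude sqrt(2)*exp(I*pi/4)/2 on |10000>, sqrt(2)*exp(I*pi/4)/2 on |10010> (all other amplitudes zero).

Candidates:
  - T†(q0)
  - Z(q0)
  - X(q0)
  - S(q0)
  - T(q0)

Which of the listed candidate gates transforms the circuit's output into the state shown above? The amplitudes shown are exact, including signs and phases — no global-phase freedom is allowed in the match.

The unique candidate consistent with the amplitudes is T(q0).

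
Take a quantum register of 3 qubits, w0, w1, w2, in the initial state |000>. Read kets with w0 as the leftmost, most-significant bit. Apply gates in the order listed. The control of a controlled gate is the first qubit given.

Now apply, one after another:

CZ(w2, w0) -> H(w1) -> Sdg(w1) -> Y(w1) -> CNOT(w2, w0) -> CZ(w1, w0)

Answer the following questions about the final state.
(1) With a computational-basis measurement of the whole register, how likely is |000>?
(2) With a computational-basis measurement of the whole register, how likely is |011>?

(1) A full measurement returns |000> with probability 1/2.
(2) A full measurement returns |011> with probability 0.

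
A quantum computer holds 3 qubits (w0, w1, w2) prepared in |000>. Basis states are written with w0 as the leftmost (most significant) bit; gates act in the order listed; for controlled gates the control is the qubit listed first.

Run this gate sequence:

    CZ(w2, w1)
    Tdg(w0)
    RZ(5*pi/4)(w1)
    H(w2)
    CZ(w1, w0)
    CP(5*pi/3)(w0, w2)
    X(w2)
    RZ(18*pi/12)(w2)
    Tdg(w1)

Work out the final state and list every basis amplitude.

The resulting statevector has amplitude sqrt(2)*exp(5*I*pi/8)/2 on |000>, sqrt(2)*exp(I*pi/8)/2 on |001>, and 0 on every other basis state.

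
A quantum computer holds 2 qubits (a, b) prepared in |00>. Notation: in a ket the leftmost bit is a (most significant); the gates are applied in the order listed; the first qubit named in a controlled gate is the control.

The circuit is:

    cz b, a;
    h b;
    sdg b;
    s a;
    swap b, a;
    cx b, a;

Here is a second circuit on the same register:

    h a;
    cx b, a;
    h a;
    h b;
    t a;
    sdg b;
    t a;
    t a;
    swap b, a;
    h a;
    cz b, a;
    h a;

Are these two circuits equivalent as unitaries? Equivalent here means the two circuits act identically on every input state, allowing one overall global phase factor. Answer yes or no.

No — the two circuits implement different unitaries, even allowing a global phase.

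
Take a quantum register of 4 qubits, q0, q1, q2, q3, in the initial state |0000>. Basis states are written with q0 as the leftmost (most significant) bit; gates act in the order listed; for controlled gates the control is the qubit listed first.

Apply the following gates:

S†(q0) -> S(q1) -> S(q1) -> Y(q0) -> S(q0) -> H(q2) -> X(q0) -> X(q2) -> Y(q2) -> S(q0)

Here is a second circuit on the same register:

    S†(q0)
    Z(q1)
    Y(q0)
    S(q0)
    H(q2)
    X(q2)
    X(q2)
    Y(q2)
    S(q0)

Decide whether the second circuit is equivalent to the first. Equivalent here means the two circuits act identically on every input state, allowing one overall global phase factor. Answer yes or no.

No: there is an input state on which the two circuits produce genuinely different outputs (not merely differing by a phase).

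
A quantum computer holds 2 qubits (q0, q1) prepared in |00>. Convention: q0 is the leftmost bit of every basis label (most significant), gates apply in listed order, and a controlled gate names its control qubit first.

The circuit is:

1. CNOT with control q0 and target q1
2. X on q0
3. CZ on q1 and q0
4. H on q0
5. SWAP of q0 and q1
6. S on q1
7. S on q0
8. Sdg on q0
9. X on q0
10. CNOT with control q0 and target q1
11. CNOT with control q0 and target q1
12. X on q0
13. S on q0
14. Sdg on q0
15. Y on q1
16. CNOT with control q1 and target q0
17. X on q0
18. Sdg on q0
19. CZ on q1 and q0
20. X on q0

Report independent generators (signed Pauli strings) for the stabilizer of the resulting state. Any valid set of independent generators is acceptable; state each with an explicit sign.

One valid set of independent stabilizer generators is +XX, +ZZ (any independent generating set of the same group is equally correct). Key observation: steps 7-14 multiply out to the identity, so the circuit reduces to the remaining gates.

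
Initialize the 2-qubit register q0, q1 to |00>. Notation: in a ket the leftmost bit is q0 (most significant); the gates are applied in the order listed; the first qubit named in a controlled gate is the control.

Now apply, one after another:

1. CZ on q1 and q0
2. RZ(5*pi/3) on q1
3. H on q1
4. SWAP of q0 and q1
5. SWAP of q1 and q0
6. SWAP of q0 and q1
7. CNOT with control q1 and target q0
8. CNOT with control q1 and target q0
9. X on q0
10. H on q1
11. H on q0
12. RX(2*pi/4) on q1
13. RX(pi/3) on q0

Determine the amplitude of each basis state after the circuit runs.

The resulting statevector has amplitude sqrt(3)*(-1 + I)*exp(I*pi/6)/4 on |00>, sqrt(3)*(-1 + I)*exp(I*pi/6)/4 on |01>, (1 + I)*exp(I*pi/6)/4 on |10>, (1 + I)*exp(I*pi/6)/4 on |11>.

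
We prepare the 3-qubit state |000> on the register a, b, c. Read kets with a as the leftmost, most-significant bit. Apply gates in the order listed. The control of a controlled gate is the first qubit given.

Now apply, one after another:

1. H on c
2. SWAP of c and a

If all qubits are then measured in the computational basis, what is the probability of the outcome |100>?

A full measurement returns |100> with probability 1/2.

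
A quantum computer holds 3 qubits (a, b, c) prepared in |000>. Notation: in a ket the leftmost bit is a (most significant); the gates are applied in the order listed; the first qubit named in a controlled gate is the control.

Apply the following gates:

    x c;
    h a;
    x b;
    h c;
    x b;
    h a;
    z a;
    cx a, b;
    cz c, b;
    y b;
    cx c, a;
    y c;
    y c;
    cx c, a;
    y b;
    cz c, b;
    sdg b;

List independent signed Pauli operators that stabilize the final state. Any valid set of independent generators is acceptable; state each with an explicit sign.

The stabilizer group can be generated by -IIX, +ZII, +IZI, among other valid generating sets. Key observation: the block from step 9 through step 16 cancels to the identity and can be dropped.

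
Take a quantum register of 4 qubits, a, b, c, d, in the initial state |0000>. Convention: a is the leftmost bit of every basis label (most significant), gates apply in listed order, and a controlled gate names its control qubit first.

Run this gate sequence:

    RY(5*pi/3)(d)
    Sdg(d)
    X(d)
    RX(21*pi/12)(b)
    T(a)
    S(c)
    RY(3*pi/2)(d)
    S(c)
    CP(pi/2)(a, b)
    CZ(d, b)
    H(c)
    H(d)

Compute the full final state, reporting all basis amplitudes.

The final amplitudes are -sqrt(6*sqrt(2) + 12)/8 on |0000>, -I*sqrt(2*sqrt(2) + 4)/8 on |0001>, -sqrt(6*sqrt(2) + 12)/8 on |0010>, -I*sqrt(2*sqrt(2) + 4)/8 on |0011>, sqrt(4 - 2*sqrt(2))/8 on |0100>, -I*sqrt(12 - 6*sqrt(2))/8 on |0101>, sqrt(4 - 2*sqrt(2))/8 on |0110>, -I*sqrt(12 - 6*sqrt(2))/8 on |0111>, 0 on |1000>, 0 on |1001>, 0 on |1010>, 0 on |1011>, 0 on |1100>, 0 on |1101>, 0 on |1110>, 0 on |1111>.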